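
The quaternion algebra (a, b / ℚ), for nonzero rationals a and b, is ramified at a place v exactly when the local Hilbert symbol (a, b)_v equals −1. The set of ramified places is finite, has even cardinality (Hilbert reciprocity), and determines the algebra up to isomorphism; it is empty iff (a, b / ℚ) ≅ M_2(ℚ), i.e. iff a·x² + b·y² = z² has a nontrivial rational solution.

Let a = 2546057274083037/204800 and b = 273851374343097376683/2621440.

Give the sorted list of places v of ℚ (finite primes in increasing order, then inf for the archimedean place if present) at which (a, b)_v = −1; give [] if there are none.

[2, 11, 13, 17, 19, 37]

Mod squares: a ≡ 5434, b ≡ 899470. Check v ∈ {∞, 2, 3, 5, 11, 13, 17, 19, 37}.
v=17: a=17^2·(≡6), b=17^3·(≡3) mod 17; (6|17)=-1, (3|17)=-1; (−1)^{2·3·8}·(-1)^3·(-1)^2 = -1.
v=19: a=19^3·(≡7), b=19^4·(≡14) mod 19; (7|19)=+1, (14|19)=-1; (−1)^{3·4·9}·(+1)^4·(-1)^3 = -1.
v=2: v_2(a)=-13, v_2(b)=-19; units ≡ 5, 7 (mod 8); ε·ε+αω+βω = 0·1+-13·0+-19·1 ≡ 1  ⇒  (a,b)_2 = -1.
v=11: a=11^1·(≡10), b=11^1·(≡8) mod 11; (10|11)=-1, (8|11)=-1; (−1)^{1·1·5}·(-1)^1·(-1)^1 = -1.
v=3: a=3^8·(≡1), b=3^10·(≡1) mod 3; (1|3)=+1, (1|3)=+1; (−1)^{8·10·1}·(+1)^10·(+1)^8 = +1.
v=13: a=13^1·(≡6), b=13^1·(≡12) mod 13; (6|13)=-1, (12|13)=+1; (−1)^{1·1·6}·(-1)^1·(+1)^1 = -1.
v=∞: 5434 > 0 and 899470 > 0  ⇒  (a,b)_∞ = +1.
v=37: a=37^2·(≡29), b=37^3·(≡10) mod 37; (29|37)=-1, (10|37)=+1; (−1)^{2·3·18}·(-1)^3·(+1)^2 = -1.
v=5: a=5^-2·(≡1), b=5^-1·(≡1) mod 5; (1|5)=+1, (1|5)=+1; (−1)^{-2·-1·2}·(+1)^-1·(+1)^-2 = +1.
|Ram(5434, 899470)| = 6, even; anisotropic at {2, 11, 13, 17, 19, 37}.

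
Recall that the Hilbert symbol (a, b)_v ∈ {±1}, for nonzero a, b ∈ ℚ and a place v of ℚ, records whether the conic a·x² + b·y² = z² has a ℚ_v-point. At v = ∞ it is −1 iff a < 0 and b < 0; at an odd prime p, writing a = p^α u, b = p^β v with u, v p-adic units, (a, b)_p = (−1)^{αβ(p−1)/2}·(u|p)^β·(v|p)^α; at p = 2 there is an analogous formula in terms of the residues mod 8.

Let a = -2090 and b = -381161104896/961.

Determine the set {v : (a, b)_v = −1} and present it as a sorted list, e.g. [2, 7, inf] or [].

Mod squares: a ≡ -2090, b ≡ -34086. Check v ∈ {∞, 2, 3, 5, 11, 13, 19, 23, 31}.
v=19: a=19^1·(≡4), b=19^3·(≡6) mod 19; (4|19)=+1, (6|19)=+1; (−1)^{1·3·9}·(+1)^3·(+1)^1 = -1.
v=∞: -2090 < 0 and -34086 < 0  ⇒  (a,b)_∞ = -1.
v=13: a=13^0·(≡3), b=13^1·(≡3) mod 13; (3|13)=+1, (3|13)=+1; (−1)^{0·1·6}·(+1)^1·(+1)^0 = +1.
v=31: a=31^0·(≡18), b=31^-2·(≡7) mod 31; (18|31)=+1, (7|31)=+1; (−1)^{0·-2·15}·(+1)^-2·(+1)^0 = +1.
v=23: a=23^0·(≡3), b=23^1·(≡1) mod 23; (3|23)=+1, (1|23)=+1; (−1)^{0·1·11}·(+1)^1·(+1)^0 = +1.
v=11: a=11^1·(≡8), b=11^2·(≡1) mod 11; (8|11)=-1, (1|11)=+1; (−1)^{1·2·5}·(-1)^2·(+1)^1 = +1.
v=2: v_2(a)=1, v_2(b)=9; units ≡ 3, 5 (mod 8); ε·ε+αω+βω = 1·0+1·1+9·1 ≡ 0  ⇒  (a,b)_2 = +1.
v=5: a=5^1·(≡2), b=5^0·(≡4) mod 5; (2|5)=-1, (4|5)=+1; (−1)^{1·0·2}·(-1)^0·(+1)^1 = +1.
v=3: a=3^0·(≡1), b=3^1·(≡2) mod 3; (1|3)=+1, (2|3)=-1; (−1)^{0·1·1}·(+1)^1·(-1)^0 = +1.
|Ram(-2090, -34086)| = 2, even; anisotropic at {19, ∞}.

[19, inf]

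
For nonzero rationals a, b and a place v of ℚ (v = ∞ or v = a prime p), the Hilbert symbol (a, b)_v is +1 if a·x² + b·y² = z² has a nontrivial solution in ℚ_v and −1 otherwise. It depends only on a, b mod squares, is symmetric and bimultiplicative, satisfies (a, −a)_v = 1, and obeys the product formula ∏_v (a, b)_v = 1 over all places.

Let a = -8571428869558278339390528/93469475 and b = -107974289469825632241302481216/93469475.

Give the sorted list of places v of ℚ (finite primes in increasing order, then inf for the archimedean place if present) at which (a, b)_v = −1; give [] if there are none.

(a, b) ≡ (-1062347, -759) mod (ℚ^×)²; places V = {2, 3, 5, 11, 13, 17, 19, 23, 47, 53, ∞}.
(a,b)_13: α=5, u≡4; β=6, v≡2 (mod 13); (4|13)=+1, (2|13)=-1; sign (−1)^0·+1^6·-1^5 = -1.
(a,b)_∞: sgn(-1062347)=−, sgn(-759)=−, so -1.
(a,b)_47: α=2, u≡43; β=2, v≡43 (mod 47); (43|47)=-1, (43|47)=-1; sign (−1)^0·-1^2·-1^2 = +1.
(a,b)_17: α=5, u≡4; β=6, v≡6 (mod 17); (4|17)=+1, (6|17)=-1; sign (−1)^0·+1^6·-1^5 = -1.
(a,b)_11: α=-3, u≡5; β=-3, v≡10 (mod 11); (5|11)=+1, (10|11)=-1; sign (−1)^1·+1^-3·-1^-3 = +1.
(a,b)_3: α=6, u≡1; β=7, v≡2 (mod 3); (1|3)=+1, (2|3)=-1; sign (−1)^0·+1^7·-1^6 = +1.
(a,b)_5: α=-2, u≡3; β=-2, v≡1 (mod 5); (3|5)=-1, (1|5)=+1; sign (−1)^0·-1^-2·+1^-2 = +1.
(a,b)_23: α=1, u≡4; β=1, v≡18 (mod 23); (4|23)=+1, (18|23)=+1; sign (−1)^1·+1^1·+1^1 = -1.
(a,b)_19: α=3, u≡7; β=4, v≡5 (mod 19); (7|19)=+1, (5|19)=+1; sign (−1)^0·+1^4·+1^3 = +1.
(a,b)_2: α=6, β=6; u≡5, v≡1 (mod 8); ε(u)ε(v)=0·0, αω(v)=6·0, βω(u)=6·1; sum ≡ 0  ⇒  +1.
(a,b)_53: α=-2, u≡7; β=-2, v≡40 (mod 53); (7|53)=+1, (40|53)=+1; sign (−1)^0·+1^-2·+1^-2 = +1.
(-1062347, -759 / ℚ) ramifies at {13, 17, 23, ∞}: a division algebra.

[13, 17, 23, inf]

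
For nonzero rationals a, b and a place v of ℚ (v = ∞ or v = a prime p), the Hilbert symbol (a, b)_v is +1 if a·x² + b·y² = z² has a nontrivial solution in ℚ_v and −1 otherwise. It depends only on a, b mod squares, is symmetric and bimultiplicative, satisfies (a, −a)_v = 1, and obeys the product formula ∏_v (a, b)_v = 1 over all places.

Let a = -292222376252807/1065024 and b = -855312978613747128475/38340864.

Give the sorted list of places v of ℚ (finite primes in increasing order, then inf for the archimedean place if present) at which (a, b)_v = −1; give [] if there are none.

[47, inf]

Mod squares: a ≡ -47, b ≡ -2491. Check v ∈ {∞, 2, 3, 5, 7, 11, 13, 43, 47, 53}.
v=11: a=11^2·(≡10), b=11^2·(≡7) mod 11; (10|11)=-1, (7|11)=-1; (−1)^{2·2·5}·(-1)^2·(-1)^2 = +1.
v=43: a=43^-2·(≡34), b=43^-2·(≡32) mod 43; (34|43)=-1, (32|43)=-1; (−1)^{-2·-2·21}·(-1)^-2·(-1)^-2 = +1.
v=47: a=47^3·(≡22), b=47^5·(≡29) mod 47; (22|47)=-1, (29|47)=-1; (−1)^{3·5·23}·(-1)^5·(-1)^3 = -1.
v=13: a=13^2·(≡5), b=13^2·(≡7) mod 13; (5|13)=-1, (7|13)=-1; (−1)^{2·2·6}·(-1)^2·(-1)^2 = +1.
v=7: a=7^2·(≡2), b=7^2·(≡2) mod 7; (2|7)=+1, (2|7)=+1; (−1)^{2·2·3}·(+1)^2·(+1)^2 = +1.
v=5: a=5^0·(≡2), b=5^2·(≡4) mod 5; (2|5)=-1, (4|5)=+1; (−1)^{0·2·2}·(-1)^2·(+1)^0 = +1.
v=2: v_2(a)=-6, v_2(b)=-8; units ≡ 1, 5 (mod 8); ε·ε+αω+βω = 0·0+-6·1+-8·0 ≡ 0  ⇒  (a,b)_2 = +1.
v=3: a=3^-2·(≡1), b=3^-4·(≡2) mod 3; (1|3)=+1, (2|3)=-1; (−1)^{-2·-4·1}·(+1)^-4·(-1)^-2 = +1.
v=∞: -47 < 0 and -2491 < 0  ⇒  (a,b)_∞ = -1.
v=53: a=53^2·(≡11), b=53^3·(≡10) mod 53; (11|53)=+1, (10|53)=+1; (−1)^{2·3·26}·(+1)^3·(+1)^2 = +1.
|Ram(-47, -2491)| = 2, even; anisotropic at {47, ∞}.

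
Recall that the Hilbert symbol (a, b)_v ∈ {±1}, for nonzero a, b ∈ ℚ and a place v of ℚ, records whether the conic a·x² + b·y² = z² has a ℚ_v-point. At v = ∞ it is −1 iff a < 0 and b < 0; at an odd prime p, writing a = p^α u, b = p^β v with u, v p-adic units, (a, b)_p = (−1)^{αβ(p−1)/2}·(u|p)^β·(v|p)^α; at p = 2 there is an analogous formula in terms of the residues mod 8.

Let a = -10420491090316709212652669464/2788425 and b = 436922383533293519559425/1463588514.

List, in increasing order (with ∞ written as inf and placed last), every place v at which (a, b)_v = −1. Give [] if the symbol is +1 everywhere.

[2, 7, 17, 23]

Mod squares: a ≡ -4575535958, b ≡ 131138. Check v ∈ {∞, 2, 3, 5, 7, 13, 17, 19, 23, 29, 37, 41}.
v=17: a=17^-1·(≡10), b=17^-1·(≡1) mod 17; (10|17)=-1, (1|17)=+1; (−1)^{-1·-1·8}·(-1)^-1·(+1)^-1 = -1.
v=13: a=13^2·(≡2), b=13^4·(≡8) mod 13; (2|13)=-1, (8|13)=-1; (−1)^{2·4·6}·(-1)^4·(-1)^2 = +1.
v=41: a=41^3·(≡23), b=41^2·(≡18) mod 41; (23|41)=+1, (18|41)=+1; (−1)^{3·2·20}·(+1)^2·(+1)^3 = +1.
v=7: a=7^1·(≡4), b=7^1·(≡1) mod 7; (4|7)=+1, (1|7)=+1; (−1)^{1·1·3}·(+1)^1·(+1)^1 = -1.
v=5: a=5^-2·(≡3), b=5^2·(≡3) mod 5; (3|5)=-1, (3|5)=-1; (−1)^{-2·2·2}·(-1)^2·(-1)^-2 = +1.
v=37: a=37^3·(≡5), b=37^2·(≡1) mod 37; (5|37)=-1, (1|37)=+1; (−1)^{3·2·18}·(-1)^2·(+1)^3 = +1.
v=29: a=29^1·(≡2), b=29^1·(≡26) mod 29; (2|29)=-1, (26|29)=-1; (−1)^{1·1·14}·(-1)^1·(-1)^1 = +1.
v=∞: -4575535958 < 0 and 131138 > 0  ⇒  (a,b)_∞ = +1.
v=3: a=3^-8·(≡1), b=3^-16·(≡2) mod 3; (1|3)=+1, (2|3)=-1; (−1)^{-8·-16·1}·(+1)^-16·(-1)^-8 = +1.
v=19: a=19^7·(≡14), b=19^5·(≡11) mod 19; (14|19)=-1, (11|19)=+1; (−1)^{7·5·9}·(-1)^5·(+1)^7 = +1.
v=23: a=23^3·(≡15), b=23^2·(≡19) mod 23; (15|23)=-1, (19|23)=-1; (−1)^{3·2·11}·(-1)^2·(-1)^3 = -1.
v=2: v_2(a)=3, v_2(b)=-1; units ≡ 5, 1 (mod 8); ε·ε+αω+βω = 0·0+3·0+-1·1 ≡ 1  ⇒  (a,b)_2 = -1.
|Ram(-4575535958, 131138)| = 4, even; anisotropic at {2, 7, 17, 23}.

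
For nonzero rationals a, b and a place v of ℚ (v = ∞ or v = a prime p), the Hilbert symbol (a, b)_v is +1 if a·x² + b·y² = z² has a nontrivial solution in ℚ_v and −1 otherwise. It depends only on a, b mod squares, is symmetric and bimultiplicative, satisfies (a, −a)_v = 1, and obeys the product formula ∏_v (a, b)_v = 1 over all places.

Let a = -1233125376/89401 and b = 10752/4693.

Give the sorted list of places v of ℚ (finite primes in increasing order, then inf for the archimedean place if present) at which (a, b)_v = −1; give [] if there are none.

Mod squares: a ≡ -6, b ≡ 546. Check v ∈ {∞, 2, 3, 7, 13, 19, 23}.
v=7: a=7^2·(≡4), b=7^1·(≡1) mod 7; (4|7)=+1, (1|7)=+1; (−1)^{2·1·3}·(+1)^1·(+1)^2 = +1.
v=23: a=23^-2·(≡15), b=23^0·(≡11) mod 23; (15|23)=-1, (11|23)=-1; (−1)^{-2·0·11}·(-1)^0·(-1)^-2 = +1.
v=3: a=3^1·(≡1), b=3^1·(≡2) mod 3; (1|3)=+1, (2|3)=-1; (−1)^{1·1·1}·(+1)^1·(-1)^1 = +1.
v=19: a=19^0·(≡14), b=19^-2·(≡13) mod 19; (14|19)=-1, (13|19)=-1; (−1)^{0·-2·9}·(-1)^-2·(-1)^0 = +1.
v=2: v_2(a)=23, v_2(b)=9; units ≡ 5, 1 (mod 8); ε·ε+αω+βω = 0·0+23·0+9·1 ≡ 1  ⇒  (a,b)_2 = -1.
v=∞: -6 < 0 and 546 > 0  ⇒  (a,b)_∞ = +1.
v=13: a=13^-2·(≡7), b=13^-1·(≡4) mod 13; (7|13)=-1, (4|13)=+1; (−1)^{-2·-1·6}·(-1)^-1·(+1)^-2 = -1.
Ram(-6, 546) = {2, 13}; no ℚ_2-point on the conic.

[2, 13]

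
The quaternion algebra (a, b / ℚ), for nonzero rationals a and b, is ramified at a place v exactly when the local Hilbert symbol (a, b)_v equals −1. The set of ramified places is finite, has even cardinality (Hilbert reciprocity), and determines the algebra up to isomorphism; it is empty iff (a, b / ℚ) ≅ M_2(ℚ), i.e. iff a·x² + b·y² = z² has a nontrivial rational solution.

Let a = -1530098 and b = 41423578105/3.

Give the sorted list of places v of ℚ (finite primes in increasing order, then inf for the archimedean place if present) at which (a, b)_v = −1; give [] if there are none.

Mod squares: a ≡ -1530098, b ≡ 2536137435. Check v ∈ {∞, 2, 3, 5, 7, 13, 17, 23, 29, 31, 37}.
v=29: a=29^1·(≡18), b=29^1·(≡23) mod 29; (18|29)=-1, (23|29)=+1; (−1)^{1·1·14}·(-1)^1·(+1)^1 = -1.
v=2: v_2(a)=1, v_2(b)=0; units ≡ 7, 3 (mod 8); ε·ε+αω+βω = 1·1+1·1+0·0 ≡ 0  ⇒  (a,b)_2 = +1.
v=23: a=23^1·(≡13), b=23^1·(≡5) mod 23; (13|23)=+1, (5|23)=-1; (−1)^{1·1·11}·(+1)^1·(-1)^1 = +1.
v=∞: -1530098 < 0 and 2536137435 > 0  ⇒  (a,b)_∞ = +1.
v=31: a=31^1·(≡25), b=31^1·(≡19) mod 31; (25|31)=+1, (19|31)=+1; (−1)^{1·1·15}·(+1)^1·(+1)^1 = -1.
v=3: a=3^0·(≡1), b=3^-1·(≡1) mod 3; (1|3)=+1, (1|3)=+1; (−1)^{0·-1·1}·(+1)^-1·(+1)^0 = +1.
v=37: a=37^1·(≡12), b=37^1·(≡9) mod 37; (12|37)=+1, (9|37)=+1; (−1)^{1·1·18}·(+1)^1·(+1)^1 = +1.
v=7: a=7^0·(≡4), b=7^2·(≡3) mod 7; (4|7)=+1, (3|7)=-1; (−1)^{0·2·3}·(+1)^2·(-1)^0 = +1.
v=13: a=13^0·(≡2), b=13^1·(≡7) mod 13; (2|13)=-1, (7|13)=-1; (−1)^{0·1·6}·(-1)^1·(-1)^0 = -1.
v=17: a=17^0·(≡4), b=17^1·(≡13) mod 17; (4|17)=+1, (13|17)=+1; (−1)^{0·1·8}·(+1)^1·(+1)^0 = +1.
v=5: a=5^0·(≡2), b=5^1·(≡2) mod 5; (2|5)=-1, (2|5)=-1; (−1)^{0·1·2}·(-1)^1·(-1)^0 = -1.
(-1530098, 2536137435 / ℚ) ramifies at {5, 13, 29, 31}: a division algebra.

[5, 13, 29, 31]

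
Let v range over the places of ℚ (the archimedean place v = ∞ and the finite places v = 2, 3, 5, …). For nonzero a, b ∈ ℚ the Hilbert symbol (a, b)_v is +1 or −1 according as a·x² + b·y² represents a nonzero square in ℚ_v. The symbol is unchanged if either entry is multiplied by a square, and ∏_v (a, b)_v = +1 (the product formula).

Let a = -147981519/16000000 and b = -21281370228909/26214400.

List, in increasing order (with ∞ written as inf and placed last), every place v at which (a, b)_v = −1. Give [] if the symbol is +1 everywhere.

(a, b) ≡ (-399, -21) mod (ℚ^×)²; places V = {2, 3, 5, 7, 19, 29, ∞}.
(a,b)_∞: sgn(-399)=−, sgn(-21)=−, so -1.
(a,b)_5: α=-6, u≡4; β=-2, v≡1 (mod 5); (4|5)=+1, (1|5)=+1; sign (−1)^0·+1^-2·+1^-6 = +1.
(a,b)_29: α=2, u≡25; β=4, v≡2 (mod 29); (25|29)=+1, (2|29)=-1; sign (−1)^0·+1^4·-1^2 = +1.
(a,b)_3: α=3, u≡2; β=5, v≡2 (mod 3); (2|3)=-1, (2|3)=-1; sign (−1)^1·-1^5·-1^3 = -1.
(a,b)_19: α=1, u≡11; β=2, v≡1 (mod 19); (11|19)=+1, (1|19)=+1; sign (−1)^0·+1^2·+1^1 = +1.
(a,b)_7: α=3, u≡6; β=3, v≡4 (mod 7); (6|7)=-1, (4|7)=+1; sign (−1)^1·-1^3·+1^3 = +1.
(a,b)_2: α=-10, β=-20; u≡1, v≡3 (mod 8); ε(u)ε(v)=0·1, αω(v)=-10·1, βω(u)=-20·0; sum ≡ 0  ⇒  +1.
|Ram(-399, -21)| = 2, even; anisotropic at {3, ∞}.

[3, inf]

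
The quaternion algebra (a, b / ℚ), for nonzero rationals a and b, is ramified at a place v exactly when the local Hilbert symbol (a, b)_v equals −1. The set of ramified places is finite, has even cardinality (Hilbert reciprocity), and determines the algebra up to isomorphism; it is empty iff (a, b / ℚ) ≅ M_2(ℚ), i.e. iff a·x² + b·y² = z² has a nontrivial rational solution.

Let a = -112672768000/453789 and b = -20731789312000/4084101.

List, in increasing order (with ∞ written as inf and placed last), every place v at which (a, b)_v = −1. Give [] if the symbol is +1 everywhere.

[2, 3, 7, 13, 23, inf]

(a, b) ≡ (-2730, -31395) mod (ℚ^×)²; places V = {2, 3, 5, 7, 13, 23, ∞}.
(a,b)_5: α=3, u≡4; β=3, v≡4 (mod 5); (4|5)=+1, (4|5)=+1; sign (−1)^0·+1^3·+1^3 = +1.
(a,b)_7: α=-5, u≡2; β=-5, v≡2 (mod 7); (2|7)=+1, (2|7)=+1; sign (−1)^1·+1^-5·+1^-5 = -1.
(a,b)_∞: sgn(-2730)=−, sgn(-31395)=−, so -1.
(a,b)_13: α=1, u≡8; β=1, v≡9 (mod 13); (8|13)=-1, (9|13)=+1; sign (−1)^0·-1^1·+1^1 = -1.
(a,b)_2: α=17, β=20; u≡3, v≡5 (mod 8); ε(u)ε(v)=1·0, αω(v)=17·1, βω(u)=20·1; sum ≡ 1  ⇒  -1.
(a,b)_23: α=2, u≡17; β=3, v≡10 (mod 23); (17|23)=-1, (10|23)=-1; sign (−1)^0·-1^3·-1^2 = -1.
(a,b)_3: α=-3, u≡2; β=-5, v≡2 (mod 3); (2|3)=-1, (2|3)=-1; sign (−1)^1·-1^-5·-1^-3 = -1.
|Ram(-2730, -31395)| = 6, even; anisotropic at {2, 3, 7, 13, 23, ∞}.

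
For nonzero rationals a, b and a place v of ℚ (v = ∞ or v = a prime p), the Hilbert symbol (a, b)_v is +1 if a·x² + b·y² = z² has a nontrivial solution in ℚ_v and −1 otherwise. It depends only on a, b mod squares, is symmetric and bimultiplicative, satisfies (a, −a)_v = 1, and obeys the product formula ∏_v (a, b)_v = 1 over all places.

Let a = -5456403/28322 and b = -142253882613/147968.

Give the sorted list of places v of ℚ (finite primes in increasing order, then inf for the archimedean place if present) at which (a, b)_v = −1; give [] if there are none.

[53, inf]

(a, b) ≡ (-134726, -4346) mod (ℚ^×)²; places V = {2, 3, 7, 17, 29, 31, 41, 53, ∞}.
(a,b)_53: α=1, u≡12; β=1, v≡44 (mod 53); (12|53)=-1, (44|53)=+1; sign (−1)^0·-1^1·+1^1 = -1.
(a,b)_3: α=4, u≡1; β=4, v≡1 (mod 3); (1|3)=+1, (1|3)=+1; sign (−1)^0·+1^4·+1^4 = +1.
(a,b)_2: α=-1, β=-9; u≡5, v≡3 (mod 8); ε(u)ε(v)=0·1, αω(v)=-1·1, βω(u)=-9·1; sum ≡ 0  ⇒  +1.
(a,b)_29: α=0, u≡18; β=2, v≡1 (mod 29); (18|29)=-1, (1|29)=+1; sign (−1)^0·-1^2·+1^0 = +1.
(a,b)_17: α=-2, u≡8; β=-2, v≡10 (mod 17); (8|17)=+1, (10|17)=-1; sign (−1)^0·+1^-2·-1^-2 = +1.
(a,b)_41: α=1, u≡27; β=1, v≡15 (mod 41); (27|41)=-1, (15|41)=-1; sign (−1)^0·-1^1·-1^1 = +1.
(a,b)_31: α=1, u≡28; β=2, v≡4 (mod 31); (28|31)=+1, (4|31)=+1; sign (−1)^0·+1^2·+1^1 = +1.
(a,b)_7: α=-2, u≡5; β=0, v≡2 (mod 7); (5|7)=-1, (2|7)=+1; sign (−1)^0·-1^0·+1^-2 = +1.
(a,b)_∞: sgn(-134726)=−, sgn(-4346)=−, so -1.
|Ram(-134726, -4346)| = 2, even; anisotropic at {53, ∞}.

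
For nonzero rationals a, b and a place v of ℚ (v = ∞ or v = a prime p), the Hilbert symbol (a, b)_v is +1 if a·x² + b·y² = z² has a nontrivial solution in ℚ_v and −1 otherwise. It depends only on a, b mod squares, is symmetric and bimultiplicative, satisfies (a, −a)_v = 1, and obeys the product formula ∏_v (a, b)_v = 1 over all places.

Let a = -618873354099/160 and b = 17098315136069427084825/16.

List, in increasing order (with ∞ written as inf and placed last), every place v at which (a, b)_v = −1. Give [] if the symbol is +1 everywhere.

[5, 13]

Mod squares: a ≡ -910, b ≡ 17017. Check v ∈ {∞, 2, 3, 5, 7, 11, 13, 17}.
v=11: a=11^2·(≡4), b=11^5·(≡6) mod 11; (4|11)=+1, (6|11)=-1; (−1)^{2·5·5}·(+1)^5·(-1)^2 = +1.
v=∞: -910 < 0 and 17017 > 0  ⇒  (a,b)_∞ = +1.
v=17: a=17^2·(≡8), b=17^5·(≡4) mod 17; (8|17)=+1, (4|17)=+1; (−1)^{2·5·8}·(+1)^5·(+1)^2 = +1.
v=13: a=13^1·(≡5), b=13^3·(≡10) mod 13; (5|13)=-1, (10|13)=+1; (−1)^{1·3·6}·(-1)^3·(+1)^1 = -1.
v=5: a=5^-1·(≡3), b=5^2·(≡3) mod 5; (3|5)=-1, (3|5)=-1; (−1)^{-1·2·2}·(-1)^2·(-1)^-1 = -1.
v=3: a=3^4·(≡2), b=3^4·(≡1) mod 3; (2|3)=-1, (1|3)=+1; (−1)^{4·4·1}·(-1)^4·(+1)^4 = +1.
v=7: a=7^5·(≡5), b=7^5·(≡4) mod 7; (5|7)=-1, (4|7)=+1; (−1)^{5·5·3}·(-1)^5·(+1)^5 = +1.
v=2: v_2(a)=-5, v_2(b)=-4; units ≡ 1, 1 (mod 8); ε·ε+αω+βω = 0·0+-5·0+-4·0 ≡ 0  ⇒  (a,b)_2 = +1.
|Ram(-910, 17017)| = 2, even; anisotropic at {5, 13}.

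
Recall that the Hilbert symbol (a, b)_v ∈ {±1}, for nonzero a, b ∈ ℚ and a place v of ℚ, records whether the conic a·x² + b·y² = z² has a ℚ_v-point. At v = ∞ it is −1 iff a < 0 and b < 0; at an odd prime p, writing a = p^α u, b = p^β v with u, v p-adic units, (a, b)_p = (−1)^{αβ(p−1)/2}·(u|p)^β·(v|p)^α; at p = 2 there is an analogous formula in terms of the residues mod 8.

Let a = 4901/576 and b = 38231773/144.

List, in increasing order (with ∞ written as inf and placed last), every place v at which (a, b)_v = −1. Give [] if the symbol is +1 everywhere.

Mod squares: a ≡ 29, b ≡ 20677. Check v ∈ {∞, 2, 3, 13, 23, 29, 31, 43}.
v=∞: 29 > 0 and 20677 > 0  ⇒  (a,b)_∞ = +1.
v=29: a=29^1·(≡23), b=29^1·(≡3) mod 29; (23|29)=+1, (3|29)=-1; (−1)^{1·1·14}·(+1)^1·(-1)^1 = -1.
v=3: a=3^-2·(≡2), b=3^-2·(≡1) mod 3; (2|3)=-1, (1|3)=+1; (−1)^{-2·-2·1}·(-1)^-2·(+1)^-2 = +1.
v=23: a=23^0·(≡2), b=23^1·(≡3) mod 23; (2|23)=+1, (3|23)=+1; (−1)^{0·1·11}·(+1)^1·(+1)^0 = +1.
v=2: v_2(a)=-6, v_2(b)=-4; units ≡ 5, 5 (mod 8); ε·ε+αω+βω = 0·0+-6·1+-4·1 ≡ 0  ⇒  (a,b)_2 = +1.
v=31: a=31^0·(≡26), b=31^1·(≡16) mod 31; (26|31)=-1, (16|31)=+1; (−1)^{0·1·15}·(-1)^1·(+1)^0 = -1.
v=43: a=43^0·(≡5), b=43^2·(≡34) mod 43; (5|43)=-1, (34|43)=-1; (−1)^{0·2·21}·(-1)^2·(-1)^0 = +1.
v=13: a=13^2·(≡4), b=13^0·(≡8) mod 13; (4|13)=+1, (8|13)=-1; (−1)^{2·0·6}·(+1)^0·(-1)^2 = +1.
(29, 20677 / ℚ) ramifies at {29, 31}: a division algebra.

[29, 31]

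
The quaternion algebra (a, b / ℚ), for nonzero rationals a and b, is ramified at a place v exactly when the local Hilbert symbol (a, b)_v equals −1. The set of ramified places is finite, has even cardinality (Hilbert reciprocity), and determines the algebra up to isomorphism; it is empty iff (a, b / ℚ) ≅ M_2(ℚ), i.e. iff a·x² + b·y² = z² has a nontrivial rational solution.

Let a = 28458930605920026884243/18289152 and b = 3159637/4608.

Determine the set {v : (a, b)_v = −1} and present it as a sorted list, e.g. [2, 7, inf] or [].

[13, 29]

Mod squares: a ≡ 278806, b ≡ 26. Check v ∈ {∞, 2, 3, 7, 11, 13, 17, 19, 23, 29}.
v=2: v_2(a)=-9, v_2(b)=-9; units ≡ 3, 5 (mod 8); ε·ε+αω+βω = 1·0+-9·1+-9·1 ≡ 0  ⇒  (a,b)_2 = +1.
v=23: a=23^1·(≡12), b=23^0·(≡13) mod 23; (12|23)=+1, (13|23)=+1; (−1)^{1·0·11}·(+1)^0·(+1)^1 = +1.
v=29: a=29^5·(≡2), b=29^2·(≡14) mod 29; (2|29)=-1, (14|29)=-1; (−1)^{5·2·14}·(-1)^2·(-1)^5 = -1.
v=7: a=7^-2·(≡5), b=7^0·(≡6) mod 7; (5|7)=-1, (6|7)=-1; (−1)^{-2·0·3}·(-1)^0·(-1)^-2 = +1.
v=13: a=13^4·(≡5), b=13^1·(≡11) mod 13; (5|13)=-1, (11|13)=-1; (−1)^{4·1·6}·(-1)^1·(-1)^4 = -1.
v=3: a=3^-6·(≡1), b=3^-2·(≡2) mod 3; (1|3)=+1, (2|3)=-1; (−1)^{-6·-2·1}·(+1)^-2·(-1)^-6 = +1.
v=17: a=17^4·(≡14), b=17^2·(≡2) mod 17; (14|17)=-1, (2|17)=+1; (−1)^{4·2·8}·(-1)^2·(+1)^4 = +1.
v=19: a=19^1·(≡11), b=19^0·(≡7) mod 19; (11|19)=+1, (7|19)=+1; (−1)^{1·0·9}·(+1)^0·(+1)^1 = +1.
v=11: a=11^3·(≡7), b=11^0·(≡3) mod 11; (7|11)=-1, (3|11)=+1; (−1)^{3·0·5}·(-1)^0·(+1)^3 = +1.
v=∞: 278806 > 0 and 26 > 0  ⇒  (a,b)_∞ = +1.
(278806, 26 / ℚ) ramifies at {13, 29}: a division algebra.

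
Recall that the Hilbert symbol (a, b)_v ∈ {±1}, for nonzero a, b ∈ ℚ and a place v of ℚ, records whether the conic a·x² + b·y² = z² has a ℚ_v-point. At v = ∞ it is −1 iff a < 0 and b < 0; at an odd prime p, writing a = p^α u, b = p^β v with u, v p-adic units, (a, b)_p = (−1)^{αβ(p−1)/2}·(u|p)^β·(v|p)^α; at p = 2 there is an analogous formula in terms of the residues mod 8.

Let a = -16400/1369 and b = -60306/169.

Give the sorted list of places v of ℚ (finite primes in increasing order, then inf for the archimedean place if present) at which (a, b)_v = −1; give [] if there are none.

[2, inf]

Mod squares: a ≡ -41, b ≡ -114. Check v ∈ {∞, 2, 3, 5, 13, 19, 23, 37, 41}.
v=2: v_2(a)=4, v_2(b)=1; units ≡ 7, 7 (mod 8); ε·ε+αω+βω = 1·1+4·0+1·0 ≡ 1  ⇒  (a,b)_2 = -1.
v=37: a=37^-2·(≡28), b=37^0·(≡9) mod 37; (28|37)=+1, (9|37)=+1; (−1)^{-2·0·18}·(+1)^0·(+1)^-2 = +1.
v=23: a=23^0·(≡21), b=23^2·(≡3) mod 23; (21|23)=-1, (3|23)=+1; (−1)^{0·2·11}·(-1)^2·(+1)^0 = +1.
v=5: a=5^2·(≡1), b=5^0·(≡1) mod 5; (1|5)=+1, (1|5)=+1; (−1)^{2·0·2}·(+1)^0·(+1)^2 = +1.
v=3: a=3^0·(≡1), b=3^1·(≡1) mod 3; (1|3)=+1, (1|3)=+1; (−1)^{0·1·1}·(+1)^1·(+1)^0 = +1.
v=19: a=19^0·(≡16), b=19^1·(≡10) mod 19; (16|19)=+1, (10|19)=-1; (−1)^{0·1·9}·(+1)^1·(-1)^0 = +1.
v=41: a=41^1·(≡16), b=41^0·(≡1) mod 41; (16|41)=+1, (1|41)=+1; (−1)^{1·0·20}·(+1)^0·(+1)^1 = +1.
v=∞: -41 < 0 and -114 < 0  ⇒  (a,b)_∞ = -1.
v=13: a=13^0·(≡8), b=13^-2·(≡1) mod 13; (8|13)=-1, (1|13)=+1; (−1)^{0·-2·6}·(-1)^-2·(+1)^0 = +1.
(-41, -114 / ℚ) ramifies at {2, ∞}: a division algebra.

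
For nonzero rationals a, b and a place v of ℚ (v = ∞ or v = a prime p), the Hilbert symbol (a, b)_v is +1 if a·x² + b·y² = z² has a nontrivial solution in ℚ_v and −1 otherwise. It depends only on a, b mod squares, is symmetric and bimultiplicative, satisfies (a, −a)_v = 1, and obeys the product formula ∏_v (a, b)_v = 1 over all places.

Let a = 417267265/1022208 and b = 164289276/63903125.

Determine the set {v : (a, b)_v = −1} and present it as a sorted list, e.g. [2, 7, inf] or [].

[11, 19]

(a, b) ≡ (72105, 6555) mod (ℚ^×)²; places V = {2, 3, 5, 11, 13, 19, 23, 59, ∞}.
(a,b)_23: α=3, u≡11; β=1, v≡1 (mod 23); (11|23)=-1, (1|23)=+1; sign (−1)^1·-1^1·+1^3 = +1.
(a,b)_59: α=0, u≡51; β=2, v≡54 (mod 59); (51|59)=+1, (54|59)=-1; sign (−1)^0·+1^2·-1^0 = +1.
(a,b)_11: α=-3, u≡7; β=-2, v≡2 (mod 11); (7|11)=-1, (2|11)=-1; sign (−1)^0·-1^-2·-1^-3 = -1.
(a,b)_∞: sgn(72105)=+, sgn(6555)=+, so +1.
(a,b)_5: α=1, u≡1; β=-5, v≡4 (mod 5); (1|5)=+1, (4|5)=+1; sign (−1)^0·+1^-5·+1^1 = +1.
(a,b)_19: α=3, u≡2; β=1, v≡8 (mod 19); (2|19)=-1, (8|19)=-1; sign (−1)^1·-1^1·-1^3 = -1.
(a,b)_3: α=-1, u≡2; β=3, v≡1 (mod 3); (2|3)=-1, (1|3)=+1; sign (−1)^1·-1^3·+1^-1 = +1.
(a,b)_13: α=0, u≡5; β=-2, v≡3 (mod 13); (5|13)=-1, (3|13)=+1; sign (−1)^0·-1^-2·+1^0 = +1.
(a,b)_2: α=-8, β=2; u≡1, v≡3 (mod 8); ε(u)ε(v)=0·1, αω(v)=-8·1, βω(u)=2·0; sum ≡ 0  ⇒  +1.
Ram(72105, 6555) = {11, 19}; no ℚ_11-point on the conic.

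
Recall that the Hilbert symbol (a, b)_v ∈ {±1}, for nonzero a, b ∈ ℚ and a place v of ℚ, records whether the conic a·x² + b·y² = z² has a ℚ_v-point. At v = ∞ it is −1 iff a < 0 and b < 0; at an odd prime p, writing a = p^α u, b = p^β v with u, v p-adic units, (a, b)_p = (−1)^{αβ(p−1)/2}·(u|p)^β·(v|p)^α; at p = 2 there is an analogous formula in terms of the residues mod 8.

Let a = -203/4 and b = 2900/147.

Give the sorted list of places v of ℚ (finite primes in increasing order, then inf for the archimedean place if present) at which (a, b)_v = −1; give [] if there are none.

Mod squares: a ≡ -203, b ≡ 87. Check v ∈ {∞, 2, 3, 5, 7, 29}.
v=3: a=3^0·(≡1), b=3^-1·(≡2) mod 3; (1|3)=+1, (2|3)=-1; (−1)^{0·-1·1}·(+1)^-1·(-1)^0 = +1.
v=∞: -203 < 0 and 87 > 0  ⇒  (a,b)_∞ = +1.
v=7: a=7^1·(≡5), b=7^-2·(≡3) mod 7; (5|7)=-1, (3|7)=-1; (−1)^{1·-2·3}·(-1)^-2·(-1)^1 = -1.
v=2: v_2(a)=-2, v_2(b)=2; units ≡ 5, 7 (mod 8); ε·ε+αω+βω = 0·1+-2·0+2·1 ≡ 0  ⇒  (a,b)_2 = +1.
v=5: a=5^0·(≡3), b=5^2·(≡3) mod 5; (3|5)=-1, (3|5)=-1; (−1)^{0·2·2}·(-1)^2·(-1)^0 = +1.
v=29: a=29^1·(≡20), b=29^1·(≡21) mod 29; (20|29)=+1, (21|29)=-1; (−1)^{1·1·14}·(+1)^1·(-1)^1 = -1.
Ram(-203, 87) = {7, 29}; no ℚ_7-point on the conic.

[7, 29]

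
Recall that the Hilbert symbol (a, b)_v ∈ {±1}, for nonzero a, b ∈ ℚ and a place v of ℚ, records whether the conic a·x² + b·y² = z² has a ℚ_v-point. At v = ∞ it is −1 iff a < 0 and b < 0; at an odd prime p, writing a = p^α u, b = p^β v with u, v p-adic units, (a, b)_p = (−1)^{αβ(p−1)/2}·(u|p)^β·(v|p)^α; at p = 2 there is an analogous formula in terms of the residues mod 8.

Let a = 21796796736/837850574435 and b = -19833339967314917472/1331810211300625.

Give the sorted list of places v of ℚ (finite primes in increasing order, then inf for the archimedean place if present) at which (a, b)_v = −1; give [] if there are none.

[3, 5, 7, 11]

Mod squares: a ≡ 15015, b ≡ -22. Check v ∈ {∞, 2, 3, 5, 7, 11, 13, 23, 31}.
v=2: v_2(a)=6, v_2(b)=5; units ≡ 7, 5 (mod 8); ε·ε+αω+βω = 1·0+6·1+5·0 ≡ 0  ⇒  (a,b)_2 = +1.
v=13: a=13^1·(≡2), b=13^2·(≡9) mod 13; (2|13)=-1, (9|13)=+1; (−1)^{1·2·6}·(-1)^2·(+1)^1 = +1.
v=11: a=11^3·(≡1), b=11^5·(≡1) mod 11; (1|11)=+1, (1|11)=+1; (−1)^{3·5·5}·(+1)^5·(+1)^3 = -1.
v=7: a=7^-3·(≡5), b=7^-4·(≡6) mod 7; (5|7)=-1, (6|7)=-1; (−1)^{-3·-4·3}·(-1)^-4·(-1)^-3 = -1.
v=31: a=31^-4·(≡30), b=31^-6·(≡1) mod 31; (30|31)=-1, (1|31)=+1; (−1)^{-4·-6·15}·(-1)^-6·(+1)^-4 = +1.
v=23: a=23^-2·(≡20), b=23^2·(≡13) mod 23; (20|23)=-1, (13|23)=+1; (−1)^{-2·2·11}·(-1)^2·(+1)^-2 = +1.
v=5: a=5^-1·(≡3), b=5^-4·(≡3) mod 5; (3|5)=-1, (3|5)=-1; (−1)^{-1·-4·2}·(-1)^-4·(-1)^-1 = -1.
v=3: a=3^9·(≡1), b=3^16·(≡2) mod 3; (1|3)=+1, (2|3)=-1; (−1)^{9·16·1}·(+1)^16·(-1)^9 = -1.
v=∞: 15015 > 0 and -22 < 0  ⇒  (a,b)_∞ = +1.
|Ram(15015, -22)| = 4, even; anisotropic at {3, 5, 7, 11}.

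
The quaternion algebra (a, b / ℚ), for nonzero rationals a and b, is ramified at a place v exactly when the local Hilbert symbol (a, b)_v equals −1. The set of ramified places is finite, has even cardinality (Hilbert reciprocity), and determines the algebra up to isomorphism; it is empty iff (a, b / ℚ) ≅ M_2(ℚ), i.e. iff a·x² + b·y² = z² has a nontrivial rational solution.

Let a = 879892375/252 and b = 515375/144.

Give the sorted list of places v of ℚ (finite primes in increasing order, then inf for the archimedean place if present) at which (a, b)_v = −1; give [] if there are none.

(a, b) ≡ (682465, 20615) mod (ℚ^×)²; places V = {2, 3, 5, 7, 17, 19, 31, 37, ∞}.
(a,b)_19: α=2, u≡11; β=1, v≡8 (mod 19); (11|19)=+1, (8|19)=-1; sign (−1)^0·+1^1·-1^2 = +1.
(a,b)_5: α=3, u≡2; β=3, v≡2 (mod 5); (2|5)=-1, (2|5)=-1; sign (−1)^0·-1^3·-1^3 = +1.
(a,b)_2: α=-2, β=-4; u≡1, v≡7 (mod 8); ε(u)ε(v)=0·1, αω(v)=-2·0, βω(u)=-4·0; sum ≡ 0  ⇒  +1.
(a,b)_37: α=1, u≡14; β=0, v≡18 (mod 37); (14|37)=-1, (18|37)=-1; sign (−1)^0·-1^0·-1^1 = -1.
(a,b)_7: α=-1, u≡5; β=1, v≡5 (mod 7); (5|7)=-1, (5|7)=-1; sign (−1)^1·-1^1·-1^-1 = -1.
(a,b)_17: α=1, u≡4; β=0, v≡11 (mod 17); (4|17)=+1, (11|17)=-1; sign (−1)^0·+1^0·-1^1 = -1.
(a,b)_∞: sgn(682465)=+, sgn(20615)=+, so +1.
(a,b)_31: α=1, u≡14; β=1, v≡2 (mod 31); (14|31)=+1, (2|31)=+1; sign (−1)^1·+1^1·+1^1 = -1.
(a,b)_3: α=-2, u≡1; β=-2, v≡2 (mod 3); (1|3)=+1, (2|3)=-1; sign (−1)^0·+1^-2·-1^-2 = +1.
Ram(682465, 20615) = {7, 17, 31, 37}; no ℚ_7-point on the conic.

[7, 17, 31, 37]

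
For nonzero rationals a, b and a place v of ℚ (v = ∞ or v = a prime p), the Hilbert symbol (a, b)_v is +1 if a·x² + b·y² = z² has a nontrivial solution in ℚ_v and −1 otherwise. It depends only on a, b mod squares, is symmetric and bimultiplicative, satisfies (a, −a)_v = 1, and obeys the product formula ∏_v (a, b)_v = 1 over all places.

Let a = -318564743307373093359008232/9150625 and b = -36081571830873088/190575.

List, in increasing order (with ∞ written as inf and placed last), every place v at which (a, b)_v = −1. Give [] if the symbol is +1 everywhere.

(a, b) ≡ (-138, -9546481) mod (ℚ^×)²; places V = {2, 3, 5, 7, 11, 13, 17, 23, 29, 31, 37, 41, ∞}.
(a,b)_11: α=-4, u≡4; β=-2, v≡4 (mod 11); (4|11)=+1, (4|11)=+1; sign (−1)^0·+1^-2·+1^-4 = +1.
(a,b)_5: α=-4, u≡3; β=-2, v≡4 (mod 5); (3|5)=-1, (4|5)=+1; sign (−1)^0·-1^-2·+1^-4 = +1.
(a,b)_23: α=5, u≡14; β=2, v≡19 (mod 23); (14|23)=-1, (19|23)=-1; sign (−1)^0·-1^2·-1^5 = -1.
(a,b)_3: α=9, u≡2; β=-2, v≡2 (mod 3); (2|3)=-1, (2|3)=-1; sign (−1)^0·-1^-2·-1^9 = -1.
(a,b)_29: α=2, u≡16; β=1, v≡19 (mod 29); (16|29)=+1, (19|29)=-1; sign (−1)^0·+1^1·-1^2 = +1.
(a,b)_41: α=2, u≡22; β=1, v≡31 (mod 41); (22|41)=-1, (31|41)=+1; sign (−1)^0·-1^1·+1^2 = -1.
(a,b)_∞: sgn(-138)=−, sgn(-9546481)=−, so -1.
(a,b)_2: α=3, β=10; u≡3, v≡7 (mod 8); ε(u)ε(v)=1·1, αω(v)=3·0, βω(u)=10·1; sum ≡ 1  ⇒  -1.
(a,b)_37: α=2, u≡10; β=1, v≡34 (mod 37); (10|37)=+1, (34|37)=+1; sign (−1)^0·+1^1·+1^2 = +1.
(a,b)_13: α=2, u≡2; β=2, v≡10 (mod 13); (2|13)=-1, (10|13)=+1; sign (−1)^0·-1^2·+1^2 = +1.
(a,b)_17: α=0, u≡9; β=2, v≡11 (mod 17); (9|17)=+1, (11|17)=-1; sign (−1)^0·+1^2·-1^0 = +1.
(a,b)_31: α=2, u≡23; β=1, v≡17 (mod 31); (23|31)=-1, (17|31)=-1; sign (−1)^0·-1^1·-1^2 = -1.
(a,b)_7: α=0, u≡4; β=-1, v≡6 (mod 7); (4|7)=+1, (6|7)=-1; sign (−1)^0·+1^-1·-1^0 = +1.
|Ram(-138, -9546481)| = 6, even; anisotropic at {2, 3, 23, 31, 41, ∞}.

[2, 3, 23, 31, 41, inf]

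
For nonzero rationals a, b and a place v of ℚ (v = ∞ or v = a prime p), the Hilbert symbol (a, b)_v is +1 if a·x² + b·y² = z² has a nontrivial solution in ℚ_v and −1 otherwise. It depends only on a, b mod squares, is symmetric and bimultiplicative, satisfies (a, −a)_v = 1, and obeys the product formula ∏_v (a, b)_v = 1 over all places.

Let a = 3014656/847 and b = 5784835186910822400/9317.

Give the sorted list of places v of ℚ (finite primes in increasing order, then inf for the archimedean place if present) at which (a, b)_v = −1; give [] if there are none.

[7, 41]

Mod squares: a ≡ 322, b ≡ 217833. Check v ∈ {∞, 2, 3, 5, 7, 11, 23, 41}.
v=7: a=7^-1·(≡4), b=7^-1·(≡1) mod 7; (4|7)=+1, (1|7)=+1; (−1)^{-1·-1·3}·(+1)^-1·(+1)^-1 = -1.
v=3: a=3^0·(≡1), b=3^3·(≡2) mod 3; (1|3)=+1, (2|3)=-1; (−1)^{0·3·1}·(+1)^3·(-1)^0 = +1.
v=∞: 322 > 0 and 217833 > 0  ⇒  (a,b)_∞ = +1.
v=23: a=23^1·(≡7), b=23^3·(≡6) mod 23; (7|23)=-1, (6|23)=+1; (−1)^{1·3·11}·(-1)^3·(+1)^1 = +1.
v=41: a=41^0·(≡17), b=41^1·(≡17) mod 41; (17|41)=-1, (17|41)=-1; (−1)^{0·1·20}·(-1)^1·(-1)^0 = -1.
v=5: a=5^0·(≡3), b=5^2·(≡3) mod 5; (3|5)=-1, (3|5)=-1; (−1)^{0·2·2}·(-1)^2·(-1)^0 = +1.
v=11: a=11^-2·(≡1), b=11^-3·(≡4) mod 11; (1|11)=+1, (4|11)=+1; (−1)^{-2·-3·5}·(+1)^-3·(+1)^-2 = +1.
v=2: v_2(a)=17, v_2(b)=34; units ≡ 1, 1 (mod 8); ε·ε+αω+βω = 0·0+17·0+34·0 ≡ 0  ⇒  (a,b)_2 = +1.
(322, 217833 / ℚ) ramifies at {7, 41}: a division algebra.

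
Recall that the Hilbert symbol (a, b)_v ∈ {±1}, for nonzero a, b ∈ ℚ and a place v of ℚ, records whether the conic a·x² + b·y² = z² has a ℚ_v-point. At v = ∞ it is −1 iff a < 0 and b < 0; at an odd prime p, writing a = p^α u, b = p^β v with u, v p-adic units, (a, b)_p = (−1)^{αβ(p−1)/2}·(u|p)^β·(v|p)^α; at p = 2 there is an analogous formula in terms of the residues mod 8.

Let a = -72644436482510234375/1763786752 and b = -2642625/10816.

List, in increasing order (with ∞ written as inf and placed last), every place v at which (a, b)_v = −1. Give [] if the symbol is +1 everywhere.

[5, 13, 47, inf]

(a, b) ≡ (-1335035, -145) mod (ℚ^×)²; places V = {2, 3, 5, 7, 11, 13, 19, 23, 29, 47, ∞}.
(a,b)_13: α=-3, u≡6; β=-2, v≡11 (mod 13); (6|13)=-1, (11|13)=-1; sign (−1)^0·-1^-2·-1^-3 = -1.
(a,b)_47: α=1, u≡35; β=0, v≡23 (mod 47); (35|47)=-1, (23|47)=-1; sign (−1)^0·-1^0·-1^1 = -1.
(a,b)_∞: sgn(-1335035)=−, sgn(-145)=−, so -1.
(a,b)_29: α=4, u≡9; β=1, v≡7 (mod 29); (9|29)=+1, (7|29)=+1; sign (−1)^0·+1^1·+1^4 = +1.
(a,b)_19: α=1, u≡7; β=0, v≡17 (mod 19); (7|19)=+1, (17|19)=+1; sign (−1)^0·+1^0·+1^1 = +1.
(a,b)_3: α=0, u≡1; β=6, v≡2 (mod 3); (1|3)=+1, (2|3)=-1; sign (−1)^0·+1^6·-1^0 = +1.
(a,b)_23: α=3, u≡19; β=0, v≡1 (mod 23); (19|23)=-1, (1|23)=+1; sign (−1)^0·-1^0·+1^3 = +1.
(a,b)_5: α=7, u≡2; β=3, v≡4 (mod 5); (2|5)=-1, (4|5)=+1; sign (−1)^0·-1^3·+1^7 = -1.
(a,b)_7: α=-2, u≡3; β=0, v≡1 (mod 7); (3|7)=-1, (1|7)=+1; sign (−1)^0·-1^0·+1^-2 = +1.
(a,b)_11: α=2, u≡2; β=0, v≡5 (mod 11); (2|11)=-1, (5|11)=+1; sign (−1)^0·-1^0·+1^2 = +1.
(a,b)_2: α=-14, β=-6; u≡5, v≡7 (mod 8); ε(u)ε(v)=0·1, αω(v)=-14·0, βω(u)=-6·1; sum ≡ 0  ⇒  +1.
(-1335035, -145 / ℚ) ramifies at {5, 13, 47, ∞}: a division algebra.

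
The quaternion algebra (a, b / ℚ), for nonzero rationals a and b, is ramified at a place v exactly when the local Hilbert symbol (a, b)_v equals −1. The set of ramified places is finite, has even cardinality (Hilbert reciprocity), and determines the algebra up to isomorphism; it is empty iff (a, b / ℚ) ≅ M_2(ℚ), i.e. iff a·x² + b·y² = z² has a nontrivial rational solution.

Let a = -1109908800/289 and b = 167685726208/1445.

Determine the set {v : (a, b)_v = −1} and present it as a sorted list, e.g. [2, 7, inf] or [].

[2, 5]

(a, b) ≡ (-13, 10010) mod (ℚ^×)²; places V = {2, 3, 5, 7, 11, 13, 17, ∞}.
(a,b)_3: α=2, u≡2; β=0, v≡2 (mod 3); (2|3)=-1, (2|3)=-1; sign (−1)^0·-1^0·-1^2 = +1.
(a,b)_11: α=2, u≡4; β=3, v≡2 (mod 11); (4|11)=+1, (2|11)=-1; sign (−1)^0·+1^3·-1^2 = +1.
(a,b)_2: α=6, β=13; u≡3, v≡5 (mod 8); ε(u)ε(v)=1·0, αω(v)=6·1, βω(u)=13·1; sum ≡ 1  ⇒  -1.
(a,b)_13: α=1, u≡10; β=3, v≡9 (mod 13); (10|13)=+1, (9|13)=+1; sign (−1)^0·+1^3·+1^1 = +1.
(a,b)_5: α=2, u≡2; β=-1, v≡2 (mod 5); (2|5)=-1, (2|5)=-1; sign (−1)^0·-1^-1·-1^2 = -1.
(a,b)_17: α=-2, u≡1; β=-2, v≡12 (mod 17); (1|17)=+1, (12|17)=-1; sign (−1)^0·+1^-2·-1^-2 = +1.
(a,b)_∞: sgn(-13)=−, sgn(10010)=+, so +1.
(a,b)_7: α=2, u≡1; β=1, v≡4 (mod 7); (1|7)=+1, (4|7)=+1; sign (−1)^0·+1^1·+1^2 = +1.
Ram(-13, 10010) = {2, 5}; no ℚ_2-point on the conic.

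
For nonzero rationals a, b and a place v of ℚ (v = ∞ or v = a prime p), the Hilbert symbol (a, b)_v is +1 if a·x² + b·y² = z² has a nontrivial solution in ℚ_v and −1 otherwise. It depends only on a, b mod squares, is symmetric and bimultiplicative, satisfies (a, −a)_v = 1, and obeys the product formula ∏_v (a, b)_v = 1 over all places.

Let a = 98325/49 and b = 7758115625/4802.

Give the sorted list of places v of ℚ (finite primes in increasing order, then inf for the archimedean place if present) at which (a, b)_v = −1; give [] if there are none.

[2, 5, 13, 23]

Mod squares: a ≡ 437, b ≡ 130. Check v ∈ {∞, 2, 3, 5, 7, 13, 19, 23}.
v=19: a=19^1·(≡11), b=19^2·(≡17) mod 19; (11|19)=+1, (17|19)=+1; (−1)^{1·2·9}·(+1)^2·(+1)^1 = +1.
v=7: a=7^-2·(≡3), b=7^-4·(≡4) mod 7; (3|7)=-1, (4|7)=+1; (−1)^{-2·-4·3}·(-1)^-4·(+1)^-2 = +1.
v=2: v_2(a)=0, v_2(b)=-1; units ≡ 5, 1 (mod 8); ε·ε+αω+βω = 0·0+0·0+-1·1 ≡ 1  ⇒  (a,b)_2 = -1.
v=3: a=3^2·(≡2), b=3^0·(≡1) mod 3; (2|3)=-1, (1|3)=+1; (−1)^{2·0·1}·(-1)^0·(+1)^2 = +1.
v=∞: 437 > 0 and 130 > 0  ⇒  (a,b)_∞ = +1.
v=5: a=5^2·(≡2), b=5^5·(≡1) mod 5; (2|5)=-1, (1|5)=+1; (−1)^{2·5·2}·(-1)^5·(+1)^2 = -1.
v=13: a=13^0·(≡11), b=13^1·(≡12) mod 13; (11|13)=-1, (12|13)=+1; (−1)^{0·1·6}·(-1)^1·(+1)^0 = -1.
v=23: a=23^1·(≡22), b=23^2·(≡19) mod 23; (22|23)=-1, (19|23)=-1; (−1)^{1·2·11}·(-1)^2·(-1)^1 = -1.
Ram(437, 130) = {2, 5, 13, 23}; no ℚ_2-point on the conic.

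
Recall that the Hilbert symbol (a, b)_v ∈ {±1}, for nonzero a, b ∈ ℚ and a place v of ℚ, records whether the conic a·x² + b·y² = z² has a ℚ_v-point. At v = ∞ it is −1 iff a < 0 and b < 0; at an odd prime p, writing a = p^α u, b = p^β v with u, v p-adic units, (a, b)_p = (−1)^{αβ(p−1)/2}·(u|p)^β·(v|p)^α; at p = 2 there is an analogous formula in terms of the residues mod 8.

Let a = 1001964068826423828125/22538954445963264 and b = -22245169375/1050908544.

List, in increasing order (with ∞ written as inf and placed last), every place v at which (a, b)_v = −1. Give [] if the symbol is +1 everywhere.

[2, 7, 13, 17]

(a, b) ≡ (5, -34034) mod (ℚ^×)²; places V = {2, 3, 5, 7, 11, 13, 17, 19, ∞}.
(a,b)_11: α=8, u≡1; β=5, v≡6 (mod 11); (1|11)=+1, (6|11)=-1; sign (−1)^0·+1^5·-1^8 = +1.
(a,b)_3: α=-4, u≡2; β=-2, v≡1 (mod 3); (2|3)=-1, (1|3)=+1; sign (−1)^0·-1^-2·+1^-4 = +1.
(a,b)_13: α=2, u≡5; β=1, v≡5 (mod 13); (5|13)=-1, (5|13)=-1; sign (−1)^0·-1^1·-1^2 = -1.
(a,b)_∞: sgn(5)=+, sgn(-34034)=−, so +1.
(a,b)_17: α=2, u≡7; β=1, v≡4 (mod 17); (7|17)=-1, (4|17)=+1; sign (−1)^0·-1^1·+1^2 = -1.
(a,b)_7: α=2, u≡3; β=-1, v≡5 (mod 7); (3|7)=-1, (5|7)=-1; sign (−1)^0·-1^-1·-1^2 = -1.
(a,b)_2: α=-14, β=-7; u≡5, v≡7 (mod 8); ε(u)ε(v)=0·1, αω(v)=-14·0, βω(u)=-7·1; sum ≡ 1  ⇒  -1.
(a,b)_19: α=-8, u≡1; β=-4, v≡2 (mod 19); (1|19)=+1, (2|19)=-1; sign (−1)^0·+1^-4·-1^-8 = +1.
(a,b)_5: α=9, u≡1; β=4, v≡1 (mod 5); (1|5)=+1, (1|5)=+1; sign (−1)^0·+1^4·+1^9 = +1.
(5, -34034 / ℚ) ramifies at {2, 7, 13, 17}: a division algebra.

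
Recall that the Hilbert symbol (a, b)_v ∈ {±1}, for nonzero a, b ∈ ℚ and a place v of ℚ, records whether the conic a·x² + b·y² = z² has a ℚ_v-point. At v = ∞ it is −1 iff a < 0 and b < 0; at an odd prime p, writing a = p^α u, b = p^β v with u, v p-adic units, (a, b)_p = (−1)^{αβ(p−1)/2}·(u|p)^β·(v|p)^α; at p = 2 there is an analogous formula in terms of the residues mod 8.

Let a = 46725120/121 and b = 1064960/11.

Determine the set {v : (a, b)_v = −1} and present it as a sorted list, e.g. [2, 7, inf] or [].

[5, 11]

(a, b) ≡ (30, 715) mod (ℚ^×)²; places V = {2, 3, 5, 11, 13, ∞}.
(a,b)_∞: sgn(30)=+, sgn(715)=+, so +1.
(a,b)_11: α=-2, u≡2; β=-1, v≡6 (mod 11); (2|11)=-1, (6|11)=-1; sign (−1)^0·-1^-1·-1^-2 = -1.
(a,b)_13: α=2, u≡12; β=1, v≡3 (mod 13); (12|13)=+1, (3|13)=+1; sign (−1)^0·+1^1·+1^2 = +1.
(a,b)_3: α=3, u≡1; β=0, v≡1 (mod 3); (1|3)=+1, (1|3)=+1; sign (−1)^0·+1^0·+1^3 = +1.
(a,b)_5: α=1, u≡4; β=1, v≡2 (mod 5); (4|5)=+1, (2|5)=-1; sign (−1)^0·+1^1·-1^1 = -1.
(a,b)_2: α=11, β=14; u≡7, v≡3 (mod 8); ε(u)ε(v)=1·1, αω(v)=11·1, βω(u)=14·0; sum ≡ 0  ⇒  +1.
(30, 715 / ℚ) ramifies at {5, 11}: a division algebra.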